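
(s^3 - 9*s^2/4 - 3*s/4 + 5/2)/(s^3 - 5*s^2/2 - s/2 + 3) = (4*s - 5)/(2*(2*s - 3))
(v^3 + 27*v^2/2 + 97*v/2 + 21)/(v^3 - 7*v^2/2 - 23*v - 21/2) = (v^2 + 13*v + 42)/(v^2 - 4*v - 21)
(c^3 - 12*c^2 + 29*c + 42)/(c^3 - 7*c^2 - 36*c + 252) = (c + 1)/(c + 6)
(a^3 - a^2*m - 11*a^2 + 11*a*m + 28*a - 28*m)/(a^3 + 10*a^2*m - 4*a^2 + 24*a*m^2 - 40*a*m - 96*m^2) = (a^2 - a*m - 7*a + 7*m)/(a^2 + 10*a*m + 24*m^2)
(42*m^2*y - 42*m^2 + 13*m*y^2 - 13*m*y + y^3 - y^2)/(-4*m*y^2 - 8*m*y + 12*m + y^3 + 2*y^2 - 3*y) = (42*m^2 + 13*m*y + y^2)/(-4*m*y - 12*m + y^2 + 3*y)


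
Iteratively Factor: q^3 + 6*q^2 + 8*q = (q)*(q^2 + 6*q + 8) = q*(q + 4)*(q + 2)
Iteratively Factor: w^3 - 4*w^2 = (w)*(w^2 - 4*w) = w*(w - 4)*(w)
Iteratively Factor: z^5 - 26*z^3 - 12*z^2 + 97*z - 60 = (z + 3)*(z^4 - 3*z^3 - 17*z^2 + 39*z - 20) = (z + 3)*(z + 4)*(z^3 - 7*z^2 + 11*z - 5) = (z - 1)*(z + 3)*(z + 4)*(z^2 - 6*z + 5) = (z - 1)^2*(z + 3)*(z + 4)*(z - 5)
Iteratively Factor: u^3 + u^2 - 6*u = (u)*(u^2 + u - 6) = u*(u + 3)*(u - 2)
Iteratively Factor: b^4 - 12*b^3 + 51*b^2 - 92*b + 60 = (b - 2)*(b^3 - 10*b^2 + 31*b - 30) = (b - 5)*(b - 2)*(b^2 - 5*b + 6) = (b - 5)*(b - 3)*(b - 2)*(b - 2)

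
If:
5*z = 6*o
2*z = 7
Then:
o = 35/12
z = 7/2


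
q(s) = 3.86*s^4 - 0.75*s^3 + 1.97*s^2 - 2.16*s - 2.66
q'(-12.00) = -27053.76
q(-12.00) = 81643.90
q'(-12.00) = -27053.76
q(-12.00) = 81643.90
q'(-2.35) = -224.22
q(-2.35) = 140.75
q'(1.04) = 16.87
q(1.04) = 0.90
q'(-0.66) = -10.18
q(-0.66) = 0.57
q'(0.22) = -1.24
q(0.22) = -3.04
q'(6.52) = 4207.35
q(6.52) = 6834.66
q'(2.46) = 223.77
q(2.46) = 134.14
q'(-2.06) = -154.80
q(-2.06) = 86.22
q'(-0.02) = -2.24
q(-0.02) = -2.62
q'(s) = 15.44*s^3 - 2.25*s^2 + 3.94*s - 2.16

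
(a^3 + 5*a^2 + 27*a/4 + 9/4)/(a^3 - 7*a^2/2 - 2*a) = (2*a^2 + 9*a + 9)/(2*a*(a - 4))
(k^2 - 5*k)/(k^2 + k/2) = 2*(k - 5)/(2*k + 1)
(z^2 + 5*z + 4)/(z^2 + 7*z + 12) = (z + 1)/(z + 3)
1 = 1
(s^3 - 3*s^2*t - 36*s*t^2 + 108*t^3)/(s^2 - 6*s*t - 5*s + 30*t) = (s^2 + 3*s*t - 18*t^2)/(s - 5)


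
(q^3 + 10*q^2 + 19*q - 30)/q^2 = q + 10 + 19/q - 30/q^2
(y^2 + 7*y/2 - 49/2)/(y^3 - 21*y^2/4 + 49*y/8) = 4*(y + 7)/(y*(4*y - 7))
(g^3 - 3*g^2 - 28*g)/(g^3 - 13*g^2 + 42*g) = (g + 4)/(g - 6)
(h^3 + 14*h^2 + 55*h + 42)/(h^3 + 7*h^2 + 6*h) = (h + 7)/h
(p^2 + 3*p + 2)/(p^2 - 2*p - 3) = (p + 2)/(p - 3)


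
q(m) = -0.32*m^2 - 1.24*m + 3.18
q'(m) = -0.64*m - 1.24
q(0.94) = 1.73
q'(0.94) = -1.84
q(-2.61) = 4.24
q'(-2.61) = 0.43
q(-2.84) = 4.12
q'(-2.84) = 0.58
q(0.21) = 2.91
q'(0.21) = -1.37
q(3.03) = -3.52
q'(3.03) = -3.18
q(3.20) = -4.06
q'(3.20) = -3.29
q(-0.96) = 4.08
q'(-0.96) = -0.63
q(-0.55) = 3.77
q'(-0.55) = -0.89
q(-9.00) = -11.58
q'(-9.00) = 4.52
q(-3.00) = 4.02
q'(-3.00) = 0.68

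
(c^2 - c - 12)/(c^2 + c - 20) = (c + 3)/(c + 5)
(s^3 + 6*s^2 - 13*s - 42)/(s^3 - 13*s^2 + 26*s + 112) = (s^2 + 4*s - 21)/(s^2 - 15*s + 56)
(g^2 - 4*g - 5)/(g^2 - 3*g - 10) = (g + 1)/(g + 2)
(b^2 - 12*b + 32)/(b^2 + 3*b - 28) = (b - 8)/(b + 7)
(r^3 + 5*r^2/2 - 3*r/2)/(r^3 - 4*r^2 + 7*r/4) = 2*(r + 3)/(2*r - 7)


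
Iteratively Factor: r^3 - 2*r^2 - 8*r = (r - 4)*(r^2 + 2*r) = r*(r - 4)*(r + 2)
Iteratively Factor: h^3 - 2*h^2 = (h)*(h^2 - 2*h) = h^2*(h - 2)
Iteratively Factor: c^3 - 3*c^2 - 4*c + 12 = (c - 2)*(c^2 - c - 6) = (c - 2)*(c + 2)*(c - 3)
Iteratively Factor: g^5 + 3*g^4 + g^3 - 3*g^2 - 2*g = (g + 1)*(g^4 + 2*g^3 - g^2 - 2*g) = g*(g + 1)*(g^3 + 2*g^2 - g - 2) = g*(g + 1)*(g + 2)*(g^2 - 1) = g*(g - 1)*(g + 1)*(g + 2)*(g + 1)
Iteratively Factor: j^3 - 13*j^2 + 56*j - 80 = (j - 4)*(j^2 - 9*j + 20) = (j - 5)*(j - 4)*(j - 4)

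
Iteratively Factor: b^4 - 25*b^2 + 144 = (b + 4)*(b^3 - 4*b^2 - 9*b + 36) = (b - 4)*(b + 4)*(b^2 - 9) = (b - 4)*(b - 3)*(b + 4)*(b + 3)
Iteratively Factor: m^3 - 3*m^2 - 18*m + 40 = (m - 5)*(m^2 + 2*m - 8) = (m - 5)*(m + 4)*(m - 2)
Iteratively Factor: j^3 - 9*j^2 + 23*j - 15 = (j - 1)*(j^2 - 8*j + 15) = (j - 3)*(j - 1)*(j - 5)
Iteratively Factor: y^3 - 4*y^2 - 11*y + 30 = (y - 5)*(y^2 + y - 6) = (y - 5)*(y + 3)*(y - 2)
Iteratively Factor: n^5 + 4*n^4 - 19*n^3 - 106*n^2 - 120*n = (n + 2)*(n^4 + 2*n^3 - 23*n^2 - 60*n) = (n + 2)*(n + 3)*(n^3 - n^2 - 20*n) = n*(n + 2)*(n + 3)*(n^2 - n - 20) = n*(n + 2)*(n + 3)*(n + 4)*(n - 5)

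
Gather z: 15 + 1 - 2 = 14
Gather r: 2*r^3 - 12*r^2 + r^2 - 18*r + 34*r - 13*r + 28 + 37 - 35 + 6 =2*r^3 - 11*r^2 + 3*r + 36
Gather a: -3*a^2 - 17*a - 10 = -3*a^2 - 17*a - 10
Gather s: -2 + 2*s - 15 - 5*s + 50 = 33 - 3*s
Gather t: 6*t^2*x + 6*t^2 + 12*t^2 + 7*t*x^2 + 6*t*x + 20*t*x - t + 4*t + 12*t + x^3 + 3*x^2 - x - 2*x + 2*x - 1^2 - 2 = t^2*(6*x + 18) + t*(7*x^2 + 26*x + 15) + x^3 + 3*x^2 - x - 3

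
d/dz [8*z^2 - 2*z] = 16*z - 2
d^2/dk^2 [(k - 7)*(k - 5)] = 2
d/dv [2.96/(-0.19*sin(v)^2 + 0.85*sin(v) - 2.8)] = (1.1248*sin(v) - 2.516)*cos(v)/(0.19*sin(v)^2 - 0.85*sin(v) + 2.8)^2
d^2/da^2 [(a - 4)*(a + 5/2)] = 2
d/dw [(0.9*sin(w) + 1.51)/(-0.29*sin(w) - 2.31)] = -1.6411*cos(w)/(0.29*sin(w) + 2.31)^2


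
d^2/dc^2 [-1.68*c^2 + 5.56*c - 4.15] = -3.36000000000000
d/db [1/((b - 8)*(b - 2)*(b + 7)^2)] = (-2*(b - 8)*(b - 2) - (b - 8)*(b + 7) - (b - 2)*(b + 7))/((b - 8)^2*(b - 2)^2*(b + 7)^3)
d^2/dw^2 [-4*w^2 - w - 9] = -8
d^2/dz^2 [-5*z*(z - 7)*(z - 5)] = 120 - 30*z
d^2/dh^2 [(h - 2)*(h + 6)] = 2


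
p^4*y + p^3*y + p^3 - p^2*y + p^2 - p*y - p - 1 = (p - 1)*(p + 1)^2*(p*y + 1)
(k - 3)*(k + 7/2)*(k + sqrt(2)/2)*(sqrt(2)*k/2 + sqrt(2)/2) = sqrt(2)*k^4/2 + k^3/2 + 3*sqrt(2)*k^3/4 - 5*sqrt(2)*k^2 + 3*k^2/4 - 21*sqrt(2)*k/4 - 5*k - 21/4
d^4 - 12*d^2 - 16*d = d*(d - 4)*(d + 2)^2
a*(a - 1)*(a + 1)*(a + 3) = a^4 + 3*a^3 - a^2 - 3*a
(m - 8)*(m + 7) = m^2 - m - 56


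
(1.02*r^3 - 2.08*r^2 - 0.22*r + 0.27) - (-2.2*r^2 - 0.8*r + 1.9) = 1.02*r^3 + 0.12*r^2 + 0.58*r - 1.63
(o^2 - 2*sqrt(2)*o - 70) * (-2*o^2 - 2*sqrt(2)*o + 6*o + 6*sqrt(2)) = -2*o^4 + 2*sqrt(2)*o^3 + 6*o^3 - 6*sqrt(2)*o^2 + 148*o^2 - 444*o + 140*sqrt(2)*o - 420*sqrt(2)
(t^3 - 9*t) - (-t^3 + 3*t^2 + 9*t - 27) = 2*t^3 - 3*t^2 - 18*t + 27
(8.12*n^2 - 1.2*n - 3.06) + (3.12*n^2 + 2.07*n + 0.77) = 11.24*n^2 + 0.87*n - 2.29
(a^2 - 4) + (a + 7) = a^2 + a + 3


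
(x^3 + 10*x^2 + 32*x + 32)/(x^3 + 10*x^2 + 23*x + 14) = (x^2 + 8*x + 16)/(x^2 + 8*x + 7)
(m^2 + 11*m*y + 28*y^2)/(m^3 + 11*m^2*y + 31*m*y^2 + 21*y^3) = (m + 4*y)/(m^2 + 4*m*y + 3*y^2)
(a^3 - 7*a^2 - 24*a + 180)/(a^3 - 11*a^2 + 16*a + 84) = (a^2 - a - 30)/(a^2 - 5*a - 14)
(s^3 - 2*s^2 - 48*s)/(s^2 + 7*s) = (s^2 - 2*s - 48)/(s + 7)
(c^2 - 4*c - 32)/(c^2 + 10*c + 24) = (c - 8)/(c + 6)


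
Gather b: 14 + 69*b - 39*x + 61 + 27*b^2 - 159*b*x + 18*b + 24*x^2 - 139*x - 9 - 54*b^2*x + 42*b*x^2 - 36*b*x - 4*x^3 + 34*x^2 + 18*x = b^2*(27 - 54*x) + b*(42*x^2 - 195*x + 87) - 4*x^3 + 58*x^2 - 160*x + 66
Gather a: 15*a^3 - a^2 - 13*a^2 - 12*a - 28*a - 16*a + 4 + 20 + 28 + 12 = 15*a^3 - 14*a^2 - 56*a + 64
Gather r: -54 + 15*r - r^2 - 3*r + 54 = -r^2 + 12*r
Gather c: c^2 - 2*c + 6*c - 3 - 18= c^2 + 4*c - 21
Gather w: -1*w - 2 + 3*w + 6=2*w + 4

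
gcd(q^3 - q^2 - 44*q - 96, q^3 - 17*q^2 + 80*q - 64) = q - 8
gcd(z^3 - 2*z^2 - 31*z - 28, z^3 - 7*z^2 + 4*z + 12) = z + 1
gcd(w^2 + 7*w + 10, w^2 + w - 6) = 1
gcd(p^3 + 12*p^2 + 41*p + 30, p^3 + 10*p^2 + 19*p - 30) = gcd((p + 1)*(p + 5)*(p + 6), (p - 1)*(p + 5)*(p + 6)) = p^2 + 11*p + 30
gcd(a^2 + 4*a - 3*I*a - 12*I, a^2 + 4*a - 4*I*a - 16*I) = a + 4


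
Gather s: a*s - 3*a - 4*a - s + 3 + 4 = -7*a + s*(a - 1) + 7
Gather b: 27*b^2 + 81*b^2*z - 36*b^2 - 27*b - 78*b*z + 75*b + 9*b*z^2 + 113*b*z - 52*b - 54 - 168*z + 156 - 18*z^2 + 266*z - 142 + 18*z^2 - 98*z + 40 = b^2*(81*z - 9) + b*(9*z^2 + 35*z - 4)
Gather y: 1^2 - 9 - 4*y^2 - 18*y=-4*y^2 - 18*y - 8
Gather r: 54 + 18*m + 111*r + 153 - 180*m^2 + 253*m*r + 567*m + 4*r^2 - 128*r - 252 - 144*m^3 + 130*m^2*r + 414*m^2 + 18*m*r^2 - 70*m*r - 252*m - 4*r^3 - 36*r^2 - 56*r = -144*m^3 + 234*m^2 + 333*m - 4*r^3 + r^2*(18*m - 32) + r*(130*m^2 + 183*m - 73) - 45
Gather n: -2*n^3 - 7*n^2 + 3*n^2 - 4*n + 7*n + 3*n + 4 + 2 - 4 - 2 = -2*n^3 - 4*n^2 + 6*n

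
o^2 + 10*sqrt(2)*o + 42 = (o + 3*sqrt(2))*(o + 7*sqrt(2))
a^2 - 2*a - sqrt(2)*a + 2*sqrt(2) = (a - 2)*(a - sqrt(2))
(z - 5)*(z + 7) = z^2 + 2*z - 35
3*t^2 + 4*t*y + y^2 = (t + y)*(3*t + y)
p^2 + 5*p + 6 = (p + 2)*(p + 3)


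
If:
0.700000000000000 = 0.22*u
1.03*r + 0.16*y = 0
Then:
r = -0.155339805825243*y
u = 3.18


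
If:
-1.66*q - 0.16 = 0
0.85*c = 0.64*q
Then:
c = -0.07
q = -0.10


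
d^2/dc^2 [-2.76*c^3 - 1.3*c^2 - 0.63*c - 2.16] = -16.56*c - 2.6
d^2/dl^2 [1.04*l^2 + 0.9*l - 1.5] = 2.08000000000000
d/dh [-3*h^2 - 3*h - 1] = -6*h - 3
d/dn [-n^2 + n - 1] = 1 - 2*n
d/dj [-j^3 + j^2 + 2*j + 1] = -3*j^2 + 2*j + 2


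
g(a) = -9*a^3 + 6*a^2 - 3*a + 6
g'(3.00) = -210.00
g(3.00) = -192.00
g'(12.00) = -3747.00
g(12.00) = -14718.00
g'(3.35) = -265.81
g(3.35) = -275.07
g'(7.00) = -1242.00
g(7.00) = -2808.00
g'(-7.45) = -1590.97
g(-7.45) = 4082.81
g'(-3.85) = -449.41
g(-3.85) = 620.08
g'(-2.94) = -271.66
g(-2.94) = 295.39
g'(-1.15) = -52.51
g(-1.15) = 31.07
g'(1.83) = -71.46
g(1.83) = -34.55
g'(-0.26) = -7.95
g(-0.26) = 7.34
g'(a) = -27*a^2 + 12*a - 3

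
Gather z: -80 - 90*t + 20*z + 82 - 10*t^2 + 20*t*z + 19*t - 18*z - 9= -10*t^2 - 71*t + z*(20*t + 2) - 7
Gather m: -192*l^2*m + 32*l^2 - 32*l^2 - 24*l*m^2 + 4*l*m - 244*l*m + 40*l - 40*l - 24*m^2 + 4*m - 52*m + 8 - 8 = m^2*(-24*l - 24) + m*(-192*l^2 - 240*l - 48)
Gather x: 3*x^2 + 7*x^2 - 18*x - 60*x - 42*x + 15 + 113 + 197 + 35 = 10*x^2 - 120*x + 360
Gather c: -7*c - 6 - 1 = -7*c - 7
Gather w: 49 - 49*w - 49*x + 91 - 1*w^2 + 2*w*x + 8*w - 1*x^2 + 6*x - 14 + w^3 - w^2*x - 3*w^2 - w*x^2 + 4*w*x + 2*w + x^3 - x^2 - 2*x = w^3 + w^2*(-x - 4) + w*(-x^2 + 6*x - 39) + x^3 - 2*x^2 - 45*x + 126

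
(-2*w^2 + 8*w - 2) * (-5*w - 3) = 10*w^3 - 34*w^2 - 14*w + 6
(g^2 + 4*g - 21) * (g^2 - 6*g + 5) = g^4 - 2*g^3 - 40*g^2 + 146*g - 105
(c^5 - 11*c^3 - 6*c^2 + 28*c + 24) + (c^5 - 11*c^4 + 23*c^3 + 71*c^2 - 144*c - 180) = 2*c^5 - 11*c^4 + 12*c^3 + 65*c^2 - 116*c - 156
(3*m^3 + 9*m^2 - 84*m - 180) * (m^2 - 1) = 3*m^5 + 9*m^4 - 87*m^3 - 189*m^2 + 84*m + 180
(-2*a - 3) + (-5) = -2*a - 8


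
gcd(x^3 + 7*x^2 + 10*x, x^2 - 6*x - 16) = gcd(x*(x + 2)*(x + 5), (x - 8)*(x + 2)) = x + 2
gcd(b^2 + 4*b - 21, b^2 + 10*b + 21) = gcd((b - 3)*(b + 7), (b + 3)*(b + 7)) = b + 7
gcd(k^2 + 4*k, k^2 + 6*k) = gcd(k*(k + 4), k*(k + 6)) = k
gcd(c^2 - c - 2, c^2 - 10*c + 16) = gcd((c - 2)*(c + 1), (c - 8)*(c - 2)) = c - 2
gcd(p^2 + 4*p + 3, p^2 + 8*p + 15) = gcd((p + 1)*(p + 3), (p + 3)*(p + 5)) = p + 3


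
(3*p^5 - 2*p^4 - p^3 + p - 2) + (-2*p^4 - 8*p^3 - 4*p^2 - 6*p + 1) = 3*p^5 - 4*p^4 - 9*p^3 - 4*p^2 - 5*p - 1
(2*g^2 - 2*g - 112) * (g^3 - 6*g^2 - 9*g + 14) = 2*g^5 - 14*g^4 - 118*g^3 + 718*g^2 + 980*g - 1568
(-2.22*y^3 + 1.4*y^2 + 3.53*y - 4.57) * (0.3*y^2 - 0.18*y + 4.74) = -0.666*y^5 + 0.8196*y^4 - 9.7158*y^3 + 4.6296*y^2 + 17.5548*y - 21.6618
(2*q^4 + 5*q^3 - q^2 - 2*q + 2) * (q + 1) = 2*q^5 + 7*q^4 + 4*q^3 - 3*q^2 + 2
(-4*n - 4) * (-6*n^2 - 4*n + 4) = 24*n^3 + 40*n^2 - 16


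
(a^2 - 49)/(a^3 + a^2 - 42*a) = (a - 7)/(a*(a - 6))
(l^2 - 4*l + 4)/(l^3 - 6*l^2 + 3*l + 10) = (l - 2)/(l^2 - 4*l - 5)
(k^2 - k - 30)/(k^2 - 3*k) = (k^2 - k - 30)/(k*(k - 3))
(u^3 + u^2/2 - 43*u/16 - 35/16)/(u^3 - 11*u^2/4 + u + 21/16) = (4*u^2 + 9*u + 5)/(4*u^2 - 4*u - 3)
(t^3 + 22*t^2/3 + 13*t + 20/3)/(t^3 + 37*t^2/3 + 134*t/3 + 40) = (t + 1)/(t + 6)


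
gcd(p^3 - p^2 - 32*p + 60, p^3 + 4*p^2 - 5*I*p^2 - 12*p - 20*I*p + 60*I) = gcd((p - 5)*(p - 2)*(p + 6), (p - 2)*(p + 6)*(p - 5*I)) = p^2 + 4*p - 12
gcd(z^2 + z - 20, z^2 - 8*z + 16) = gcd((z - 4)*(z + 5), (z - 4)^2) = z - 4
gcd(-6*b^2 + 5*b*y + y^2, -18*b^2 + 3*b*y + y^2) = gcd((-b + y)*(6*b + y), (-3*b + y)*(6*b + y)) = 6*b + y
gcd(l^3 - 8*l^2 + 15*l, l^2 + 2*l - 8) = 1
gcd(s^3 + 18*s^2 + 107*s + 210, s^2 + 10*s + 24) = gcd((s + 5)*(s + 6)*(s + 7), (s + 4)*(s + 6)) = s + 6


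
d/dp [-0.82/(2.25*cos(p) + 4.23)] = -1.845*sin(p)/(2.25*cos(p) + 4.23)^2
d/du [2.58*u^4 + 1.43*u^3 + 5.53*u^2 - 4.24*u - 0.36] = 10.32*u^3 + 4.29*u^2 + 11.06*u - 4.24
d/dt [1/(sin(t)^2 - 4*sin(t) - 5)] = 2*(2 - sin(t))*cos(t)/((sin(t) - 5)^2*(sin(t) + 1)^2)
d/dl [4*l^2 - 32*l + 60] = 8*l - 32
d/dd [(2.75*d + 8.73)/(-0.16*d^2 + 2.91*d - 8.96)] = (0.44*d^2 + 2.7936*d - 50.0443)/(0.0256*d^4 - 0.9312*d^3 + 11.3353*d^2 - 52.1472*d + 80.2816)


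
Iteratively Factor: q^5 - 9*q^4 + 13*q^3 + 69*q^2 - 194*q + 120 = (q + 3)*(q^4 - 12*q^3 + 49*q^2 - 78*q + 40) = (q - 1)*(q + 3)*(q^3 - 11*q^2 + 38*q - 40) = (q - 2)*(q - 1)*(q + 3)*(q^2 - 9*q + 20) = (q - 5)*(q - 2)*(q - 1)*(q + 3)*(q - 4)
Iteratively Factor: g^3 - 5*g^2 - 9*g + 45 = (g - 5)*(g^2 - 9) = (g - 5)*(g - 3)*(g + 3)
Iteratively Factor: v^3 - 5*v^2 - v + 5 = (v + 1)*(v^2 - 6*v + 5) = (v - 5)*(v + 1)*(v - 1)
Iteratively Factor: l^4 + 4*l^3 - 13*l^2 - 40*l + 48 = (l - 3)*(l^3 + 7*l^2 + 8*l - 16) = (l - 3)*(l + 4)*(l^2 + 3*l - 4) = (l - 3)*(l + 4)^2*(l - 1)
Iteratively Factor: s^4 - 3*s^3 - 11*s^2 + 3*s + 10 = (s - 5)*(s^3 + 2*s^2 - s - 2) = (s - 5)*(s + 2)*(s^2 - 1) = (s - 5)*(s - 1)*(s + 2)*(s + 1)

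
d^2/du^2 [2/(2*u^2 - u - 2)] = 4*(4*u^2 - 2*u - (4*u - 1)^2 - 4)/(-2*u^2 + u + 2)^3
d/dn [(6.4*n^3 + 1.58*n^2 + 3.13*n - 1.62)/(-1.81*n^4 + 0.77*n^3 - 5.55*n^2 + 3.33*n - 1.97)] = (11.584*n^6 + 5.7196*n^5 - 19.7407*n^4 + 26.075*n^3 - 11.4489*n^2 - 24.2072*n - 0.7715)/(3.2761*n^8 - 2.7874*n^7 + 20.6839*n^6 - 20.6016*n^5 + 43.0621*n^4 - 39.9968*n^3 + 32.9559*n^2 - 13.1202*n + 3.8809)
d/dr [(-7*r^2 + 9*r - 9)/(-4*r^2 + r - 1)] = 29*r*(r - 2)/(16*r^4 - 8*r^3 + 9*r^2 - 2*r + 1)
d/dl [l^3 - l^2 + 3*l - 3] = 3*l^2 - 2*l + 3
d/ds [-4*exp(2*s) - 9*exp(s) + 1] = (-8*exp(s) - 9)*exp(s)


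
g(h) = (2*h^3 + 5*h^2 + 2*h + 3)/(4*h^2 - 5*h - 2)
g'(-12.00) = 0.48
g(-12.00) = -4.35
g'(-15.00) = 0.49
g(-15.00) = -5.81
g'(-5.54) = 0.45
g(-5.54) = -1.31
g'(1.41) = -136.92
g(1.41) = -19.47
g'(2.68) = -2.26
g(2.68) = 6.21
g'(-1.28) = 0.48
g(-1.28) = 0.41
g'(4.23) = 0.03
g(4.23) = 5.21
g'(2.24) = -7.13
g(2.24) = 8.01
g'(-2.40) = 0.37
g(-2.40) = -0.02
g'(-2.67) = 0.37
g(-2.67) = -0.12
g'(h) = (5 - 8*h)*(2*h^3 + 5*h^2 + 2*h + 3)/(4*h^2 - 5*h - 2)^2 + (6*h^2 + 10*h + 2)/(4*h^2 - 5*h - 2)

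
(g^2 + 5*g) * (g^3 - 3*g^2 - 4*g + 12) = g^5 + 2*g^4 - 19*g^3 - 8*g^2 + 60*g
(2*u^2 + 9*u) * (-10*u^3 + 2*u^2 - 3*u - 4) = -20*u^5 - 86*u^4 + 12*u^3 - 35*u^2 - 36*u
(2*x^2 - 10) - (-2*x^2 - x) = 4*x^2 + x - 10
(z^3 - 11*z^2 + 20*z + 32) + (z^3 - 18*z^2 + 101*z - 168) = 2*z^3 - 29*z^2 + 121*z - 136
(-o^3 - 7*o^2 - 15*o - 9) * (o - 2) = -o^4 - 5*o^3 - o^2 + 21*o + 18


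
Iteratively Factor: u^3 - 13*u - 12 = (u + 1)*(u^2 - u - 12) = (u + 1)*(u + 3)*(u - 4)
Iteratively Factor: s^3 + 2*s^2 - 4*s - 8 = (s - 2)*(s^2 + 4*s + 4) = (s - 2)*(s + 2)*(s + 2)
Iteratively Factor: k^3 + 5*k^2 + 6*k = (k + 3)*(k^2 + 2*k) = k*(k + 3)*(k + 2)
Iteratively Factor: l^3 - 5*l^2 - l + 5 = (l - 5)*(l^2 - 1) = (l - 5)*(l + 1)*(l - 1)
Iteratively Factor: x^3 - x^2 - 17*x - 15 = (x + 3)*(x^2 - 4*x - 5) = (x + 1)*(x + 3)*(x - 5)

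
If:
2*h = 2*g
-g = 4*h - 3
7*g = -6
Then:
No Solution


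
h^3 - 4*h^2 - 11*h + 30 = (h - 5)*(h - 2)*(h + 3)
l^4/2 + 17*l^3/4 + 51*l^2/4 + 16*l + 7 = (l/2 + 1)*(l + 1)*(l + 2)*(l + 7/2)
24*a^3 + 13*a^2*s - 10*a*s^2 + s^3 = (-8*a + s)*(-3*a + s)*(a + s)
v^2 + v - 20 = (v - 4)*(v + 5)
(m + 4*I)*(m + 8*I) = m^2 + 12*I*m - 32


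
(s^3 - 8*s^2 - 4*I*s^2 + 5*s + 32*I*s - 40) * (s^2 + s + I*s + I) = s^5 - 7*s^4 - 3*I*s^4 + s^3 + 21*I*s^3 - 63*s^2 + 29*I*s^2 - 72*s - 35*I*s - 40*I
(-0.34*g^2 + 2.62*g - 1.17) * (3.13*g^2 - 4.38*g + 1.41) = -1.0642*g^4 + 9.6898*g^3 - 15.6171*g^2 + 8.8188*g - 1.6497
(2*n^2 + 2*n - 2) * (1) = 2*n^2 + 2*n - 2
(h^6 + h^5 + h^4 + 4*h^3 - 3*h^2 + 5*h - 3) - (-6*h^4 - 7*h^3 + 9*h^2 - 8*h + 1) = h^6 + h^5 + 7*h^4 + 11*h^3 - 12*h^2 + 13*h - 4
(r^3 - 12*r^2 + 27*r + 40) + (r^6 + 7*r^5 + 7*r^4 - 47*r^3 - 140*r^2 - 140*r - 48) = r^6 + 7*r^5 + 7*r^4 - 46*r^3 - 152*r^2 - 113*r - 8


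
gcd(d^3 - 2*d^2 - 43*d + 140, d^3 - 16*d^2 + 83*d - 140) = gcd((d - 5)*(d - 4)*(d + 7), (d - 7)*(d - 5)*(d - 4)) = d^2 - 9*d + 20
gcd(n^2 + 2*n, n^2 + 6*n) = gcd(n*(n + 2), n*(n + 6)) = n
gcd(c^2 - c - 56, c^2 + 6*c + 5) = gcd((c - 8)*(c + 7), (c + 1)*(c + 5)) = 1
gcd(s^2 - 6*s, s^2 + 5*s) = s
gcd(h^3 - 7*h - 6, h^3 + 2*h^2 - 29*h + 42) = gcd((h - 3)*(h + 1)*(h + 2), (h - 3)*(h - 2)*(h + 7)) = h - 3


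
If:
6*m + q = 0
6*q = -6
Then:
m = 1/6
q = -1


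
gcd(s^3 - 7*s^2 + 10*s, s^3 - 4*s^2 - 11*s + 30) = s^2 - 7*s + 10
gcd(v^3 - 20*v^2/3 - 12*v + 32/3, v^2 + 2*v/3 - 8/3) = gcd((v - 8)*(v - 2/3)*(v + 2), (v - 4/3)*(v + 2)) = v + 2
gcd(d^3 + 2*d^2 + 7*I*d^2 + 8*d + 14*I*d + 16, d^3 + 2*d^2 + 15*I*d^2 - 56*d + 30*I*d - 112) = d^2 + d*(2 + 8*I) + 16*I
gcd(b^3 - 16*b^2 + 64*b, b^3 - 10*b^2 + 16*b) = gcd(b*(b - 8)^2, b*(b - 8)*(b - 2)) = b^2 - 8*b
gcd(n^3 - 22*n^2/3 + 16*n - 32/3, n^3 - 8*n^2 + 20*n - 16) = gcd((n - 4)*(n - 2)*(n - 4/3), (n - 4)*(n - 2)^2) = n^2 - 6*n + 8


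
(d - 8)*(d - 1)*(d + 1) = d^3 - 8*d^2 - d + 8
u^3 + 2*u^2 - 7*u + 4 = (u - 1)^2*(u + 4)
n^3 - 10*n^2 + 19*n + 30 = (n - 6)*(n - 5)*(n + 1)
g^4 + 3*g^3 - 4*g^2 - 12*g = g*(g - 2)*(g + 2)*(g + 3)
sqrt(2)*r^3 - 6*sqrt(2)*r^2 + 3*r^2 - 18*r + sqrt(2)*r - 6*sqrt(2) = (r - 6)*(r + sqrt(2))*(sqrt(2)*r + 1)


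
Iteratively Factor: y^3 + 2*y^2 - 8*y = (y)*(y^2 + 2*y - 8) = y*(y + 4)*(y - 2)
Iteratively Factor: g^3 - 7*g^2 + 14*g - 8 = (g - 1)*(g^2 - 6*g + 8) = (g - 2)*(g - 1)*(g - 4)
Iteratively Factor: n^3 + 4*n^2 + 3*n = (n)*(n^2 + 4*n + 3) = n*(n + 3)*(n + 1)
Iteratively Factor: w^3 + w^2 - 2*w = (w - 1)*(w^2 + 2*w) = (w - 1)*(w + 2)*(w)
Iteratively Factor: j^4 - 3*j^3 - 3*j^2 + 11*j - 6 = (j - 1)*(j^3 - 2*j^2 - 5*j + 6) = (j - 1)*(j + 2)*(j^2 - 4*j + 3) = (j - 1)^2*(j + 2)*(j - 3)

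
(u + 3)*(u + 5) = u^2 + 8*u + 15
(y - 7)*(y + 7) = y^2 - 49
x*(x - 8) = x^2 - 8*x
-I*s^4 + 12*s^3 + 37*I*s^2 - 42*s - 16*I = (s + I)*(s + 2*I)*(s + 8*I)*(-I*s + 1)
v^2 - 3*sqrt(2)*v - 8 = (v - 4*sqrt(2))*(v + sqrt(2))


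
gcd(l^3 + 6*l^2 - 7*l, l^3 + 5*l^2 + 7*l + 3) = 1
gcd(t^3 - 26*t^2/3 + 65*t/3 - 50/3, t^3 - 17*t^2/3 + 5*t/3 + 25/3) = t^2 - 20*t/3 + 25/3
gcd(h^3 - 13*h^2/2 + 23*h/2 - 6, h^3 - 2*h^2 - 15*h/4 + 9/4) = 1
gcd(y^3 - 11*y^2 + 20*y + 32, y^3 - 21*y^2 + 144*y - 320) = y - 8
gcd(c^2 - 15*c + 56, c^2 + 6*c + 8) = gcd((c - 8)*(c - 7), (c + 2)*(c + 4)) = 1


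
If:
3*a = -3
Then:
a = -1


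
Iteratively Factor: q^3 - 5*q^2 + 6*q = (q)*(q^2 - 5*q + 6) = q*(q - 3)*(q - 2)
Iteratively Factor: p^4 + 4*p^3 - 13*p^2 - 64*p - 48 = (p + 4)*(p^3 - 13*p - 12) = (p + 3)*(p + 4)*(p^2 - 3*p - 4) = (p + 1)*(p + 3)*(p + 4)*(p - 4)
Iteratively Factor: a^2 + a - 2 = (a + 2)*(a - 1)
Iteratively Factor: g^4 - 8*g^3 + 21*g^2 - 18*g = (g)*(g^3 - 8*g^2 + 21*g - 18) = g*(g - 2)*(g^2 - 6*g + 9) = g*(g - 3)*(g - 2)*(g - 3)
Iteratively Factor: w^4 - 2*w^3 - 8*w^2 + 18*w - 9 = (w - 1)*(w^3 - w^2 - 9*w + 9) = (w - 3)*(w - 1)*(w^2 + 2*w - 3) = (w - 3)*(w - 1)^2*(w + 3)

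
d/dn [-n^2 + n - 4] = 1 - 2*n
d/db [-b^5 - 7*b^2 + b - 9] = -5*b^4 - 14*b + 1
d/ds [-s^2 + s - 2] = 1 - 2*s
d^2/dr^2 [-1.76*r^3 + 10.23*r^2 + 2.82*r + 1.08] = 20.46 - 10.56*r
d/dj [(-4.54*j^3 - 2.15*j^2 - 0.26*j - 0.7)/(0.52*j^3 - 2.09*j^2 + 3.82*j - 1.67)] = (10.6066*j^4 - 34.4152*j^3 + 15.081*j^2 + 4.255*j + 3.1082)/(0.2704*j^6 - 2.1736*j^5 + 8.3409*j^4 - 17.7044*j^3 + 21.573*j^2 - 12.7588*j + 2.7889)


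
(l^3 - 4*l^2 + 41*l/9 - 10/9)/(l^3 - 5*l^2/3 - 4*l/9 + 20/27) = 3*(3*l^2 - 7*l + 2)/(9*l^2 - 4)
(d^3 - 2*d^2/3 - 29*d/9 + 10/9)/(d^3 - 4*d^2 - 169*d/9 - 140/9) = (3*d^2 - 7*d + 2)/(3*d^2 - 17*d - 28)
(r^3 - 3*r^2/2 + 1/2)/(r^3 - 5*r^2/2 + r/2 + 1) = (r - 1)/(r - 2)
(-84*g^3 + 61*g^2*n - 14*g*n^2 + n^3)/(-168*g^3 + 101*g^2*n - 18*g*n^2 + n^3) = (4*g - n)/(8*g - n)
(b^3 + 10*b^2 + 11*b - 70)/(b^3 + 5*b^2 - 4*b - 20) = (b + 7)/(b + 2)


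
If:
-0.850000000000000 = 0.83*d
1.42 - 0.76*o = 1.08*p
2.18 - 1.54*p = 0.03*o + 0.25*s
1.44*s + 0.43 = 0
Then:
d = -1.02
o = -0.22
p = 1.47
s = -0.30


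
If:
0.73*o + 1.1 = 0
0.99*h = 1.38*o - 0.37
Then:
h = -2.47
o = -1.51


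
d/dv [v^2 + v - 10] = 2*v + 1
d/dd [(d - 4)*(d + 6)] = 2*d + 2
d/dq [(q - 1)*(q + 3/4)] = 2*q - 1/4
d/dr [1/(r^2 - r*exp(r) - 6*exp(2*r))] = (r*exp(r) - 2*r + 12*exp(2*r) + exp(r))/(-r^2 + r*exp(r) + 6*exp(2*r))^2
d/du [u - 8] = 1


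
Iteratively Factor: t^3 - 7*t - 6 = (t + 1)*(t^2 - t - 6) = (t - 3)*(t + 1)*(t + 2)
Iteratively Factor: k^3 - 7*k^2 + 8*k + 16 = (k + 1)*(k^2 - 8*k + 16) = (k - 4)*(k + 1)*(k - 4)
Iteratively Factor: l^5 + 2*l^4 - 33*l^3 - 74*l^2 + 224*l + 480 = (l - 3)*(l^4 + 5*l^3 - 18*l^2 - 128*l - 160) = (l - 5)*(l - 3)*(l^3 + 10*l^2 + 32*l + 32) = (l - 5)*(l - 3)*(l + 4)*(l^2 + 6*l + 8) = (l - 5)*(l - 3)*(l + 2)*(l + 4)*(l + 4)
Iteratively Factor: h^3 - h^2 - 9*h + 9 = (h - 3)*(h^2 + 2*h - 3) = (h - 3)*(h + 3)*(h - 1)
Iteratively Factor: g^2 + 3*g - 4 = (g - 1)*(g + 4)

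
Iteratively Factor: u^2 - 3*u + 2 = (u - 1)*(u - 2)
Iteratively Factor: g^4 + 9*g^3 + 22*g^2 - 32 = (g + 4)*(g^3 + 5*g^2 + 2*g - 8) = (g - 1)*(g + 4)*(g^2 + 6*g + 8) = (g - 1)*(g + 2)*(g + 4)*(g + 4)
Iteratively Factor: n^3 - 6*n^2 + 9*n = (n - 3)*(n^2 - 3*n) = (n - 3)^2*(n)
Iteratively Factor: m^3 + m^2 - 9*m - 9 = (m + 3)*(m^2 - 2*m - 3) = (m - 3)*(m + 3)*(m + 1)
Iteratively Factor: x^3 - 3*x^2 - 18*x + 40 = (x - 2)*(x^2 - x - 20) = (x - 2)*(x + 4)*(x - 5)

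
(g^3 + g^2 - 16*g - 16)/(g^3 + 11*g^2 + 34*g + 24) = (g - 4)/(g + 6)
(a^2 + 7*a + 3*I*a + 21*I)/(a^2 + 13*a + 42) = (a + 3*I)/(a + 6)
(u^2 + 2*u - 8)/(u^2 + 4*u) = (u - 2)/u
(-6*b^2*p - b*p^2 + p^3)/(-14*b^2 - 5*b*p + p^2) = p*(-3*b + p)/(-7*b + p)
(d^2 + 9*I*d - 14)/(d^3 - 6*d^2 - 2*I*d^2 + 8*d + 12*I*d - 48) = (d + 7*I)/(d^2 + d*(-6 - 4*I) + 24*I)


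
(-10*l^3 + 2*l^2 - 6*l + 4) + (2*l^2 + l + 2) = -10*l^3 + 4*l^2 - 5*l + 6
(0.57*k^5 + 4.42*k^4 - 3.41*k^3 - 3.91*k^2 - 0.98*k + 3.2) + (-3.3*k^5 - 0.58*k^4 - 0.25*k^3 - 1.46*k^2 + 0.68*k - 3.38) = -2.73*k^5 + 3.84*k^4 - 3.66*k^3 - 5.37*k^2 - 0.3*k - 0.18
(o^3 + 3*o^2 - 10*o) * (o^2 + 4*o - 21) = o^5 + 7*o^4 - 19*o^3 - 103*o^2 + 210*o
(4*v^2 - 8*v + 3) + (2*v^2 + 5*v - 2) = 6*v^2 - 3*v + 1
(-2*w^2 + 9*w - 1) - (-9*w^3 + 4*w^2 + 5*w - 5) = 9*w^3 - 6*w^2 + 4*w + 4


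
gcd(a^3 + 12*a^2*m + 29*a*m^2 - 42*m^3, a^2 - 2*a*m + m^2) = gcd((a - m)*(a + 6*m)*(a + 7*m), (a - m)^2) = a - m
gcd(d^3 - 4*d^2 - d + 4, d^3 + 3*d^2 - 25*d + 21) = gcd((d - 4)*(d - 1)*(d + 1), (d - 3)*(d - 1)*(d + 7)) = d - 1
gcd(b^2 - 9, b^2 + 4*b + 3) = b + 3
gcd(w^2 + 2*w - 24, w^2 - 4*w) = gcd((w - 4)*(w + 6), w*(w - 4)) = w - 4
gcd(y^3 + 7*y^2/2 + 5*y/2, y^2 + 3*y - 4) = 1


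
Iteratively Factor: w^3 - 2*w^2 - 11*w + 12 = (w + 3)*(w^2 - 5*w + 4) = (w - 1)*(w + 3)*(w - 4)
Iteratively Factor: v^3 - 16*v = (v)*(v^2 - 16) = v*(v - 4)*(v + 4)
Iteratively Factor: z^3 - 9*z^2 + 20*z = (z)*(z^2 - 9*z + 20) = z*(z - 4)*(z - 5)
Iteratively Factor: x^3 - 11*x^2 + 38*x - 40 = (x - 5)*(x^2 - 6*x + 8) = (x - 5)*(x - 2)*(x - 4)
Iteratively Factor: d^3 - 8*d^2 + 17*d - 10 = (d - 5)*(d^2 - 3*d + 2) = (d - 5)*(d - 2)*(d - 1)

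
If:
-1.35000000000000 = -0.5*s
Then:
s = 2.70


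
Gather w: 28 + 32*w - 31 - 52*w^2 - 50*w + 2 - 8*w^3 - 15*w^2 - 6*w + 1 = -8*w^3 - 67*w^2 - 24*w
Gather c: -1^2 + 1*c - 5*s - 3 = c - 5*s - 4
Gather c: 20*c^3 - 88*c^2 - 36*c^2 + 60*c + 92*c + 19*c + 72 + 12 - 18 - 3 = 20*c^3 - 124*c^2 + 171*c + 63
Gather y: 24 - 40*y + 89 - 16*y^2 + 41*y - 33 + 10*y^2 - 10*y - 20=-6*y^2 - 9*y + 60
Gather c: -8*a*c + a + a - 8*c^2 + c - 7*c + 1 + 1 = 2*a - 8*c^2 + c*(-8*a - 6) + 2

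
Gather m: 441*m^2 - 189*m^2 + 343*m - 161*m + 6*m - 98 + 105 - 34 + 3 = 252*m^2 + 188*m - 24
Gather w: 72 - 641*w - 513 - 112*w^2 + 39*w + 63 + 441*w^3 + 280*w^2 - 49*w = 441*w^3 + 168*w^2 - 651*w - 378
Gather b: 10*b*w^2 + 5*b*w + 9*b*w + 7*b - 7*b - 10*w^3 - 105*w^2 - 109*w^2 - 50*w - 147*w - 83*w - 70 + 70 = b*(10*w^2 + 14*w) - 10*w^3 - 214*w^2 - 280*w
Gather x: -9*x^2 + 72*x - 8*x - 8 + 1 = -9*x^2 + 64*x - 7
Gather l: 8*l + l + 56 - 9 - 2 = 9*l + 45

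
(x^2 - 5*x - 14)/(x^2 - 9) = (x^2 - 5*x - 14)/(x^2 - 9)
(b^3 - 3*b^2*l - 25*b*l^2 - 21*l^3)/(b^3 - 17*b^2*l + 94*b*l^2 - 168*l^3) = (b^2 + 4*b*l + 3*l^2)/(b^2 - 10*b*l + 24*l^2)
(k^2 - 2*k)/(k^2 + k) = (k - 2)/(k + 1)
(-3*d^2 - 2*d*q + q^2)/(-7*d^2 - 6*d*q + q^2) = (-3*d + q)/(-7*d + q)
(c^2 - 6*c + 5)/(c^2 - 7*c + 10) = (c - 1)/(c - 2)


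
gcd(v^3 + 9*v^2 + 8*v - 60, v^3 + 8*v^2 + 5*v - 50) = v^2 + 3*v - 10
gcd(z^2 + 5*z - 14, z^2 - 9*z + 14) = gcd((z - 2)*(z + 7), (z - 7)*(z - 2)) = z - 2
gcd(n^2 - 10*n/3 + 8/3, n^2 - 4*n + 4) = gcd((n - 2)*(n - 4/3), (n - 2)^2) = n - 2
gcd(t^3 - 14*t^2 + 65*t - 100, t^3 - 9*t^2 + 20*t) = t^2 - 9*t + 20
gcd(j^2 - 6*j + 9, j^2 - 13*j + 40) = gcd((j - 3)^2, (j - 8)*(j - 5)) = 1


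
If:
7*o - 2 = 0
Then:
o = 2/7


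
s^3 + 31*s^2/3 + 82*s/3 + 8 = (s + 1/3)*(s + 4)*(s + 6)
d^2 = d^2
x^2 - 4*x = x*(x - 4)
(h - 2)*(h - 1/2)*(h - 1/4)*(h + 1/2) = h^4 - 9*h^3/4 + h^2/4 + 9*h/16 - 1/8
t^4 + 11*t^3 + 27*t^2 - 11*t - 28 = (t - 1)*(t + 1)*(t + 4)*(t + 7)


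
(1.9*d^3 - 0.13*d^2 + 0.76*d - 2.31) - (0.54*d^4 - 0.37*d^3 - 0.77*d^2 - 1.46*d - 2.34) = -0.54*d^4 + 2.27*d^3 + 0.64*d^2 + 2.22*d + 0.0299999999999998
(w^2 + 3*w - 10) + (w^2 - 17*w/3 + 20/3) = 2*w^2 - 8*w/3 - 10/3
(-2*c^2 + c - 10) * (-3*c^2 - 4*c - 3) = 6*c^4 + 5*c^3 + 32*c^2 + 37*c + 30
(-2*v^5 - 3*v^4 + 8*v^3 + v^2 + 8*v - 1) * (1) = -2*v^5 - 3*v^4 + 8*v^3 + v^2 + 8*v - 1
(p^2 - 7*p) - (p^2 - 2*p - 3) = 3 - 5*p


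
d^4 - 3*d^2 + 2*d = d*(d - 1)^2*(d + 2)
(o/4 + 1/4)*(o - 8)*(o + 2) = o^3/4 - 5*o^2/4 - 11*o/2 - 4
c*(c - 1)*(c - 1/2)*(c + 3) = c^4 + 3*c^3/2 - 4*c^2 + 3*c/2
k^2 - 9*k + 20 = (k - 5)*(k - 4)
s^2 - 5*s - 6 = (s - 6)*(s + 1)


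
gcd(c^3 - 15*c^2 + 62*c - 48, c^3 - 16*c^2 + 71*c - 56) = c^2 - 9*c + 8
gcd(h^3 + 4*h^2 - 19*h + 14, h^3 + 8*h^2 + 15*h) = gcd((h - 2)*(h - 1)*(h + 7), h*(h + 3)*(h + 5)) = 1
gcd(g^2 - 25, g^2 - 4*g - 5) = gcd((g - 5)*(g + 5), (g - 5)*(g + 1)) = g - 5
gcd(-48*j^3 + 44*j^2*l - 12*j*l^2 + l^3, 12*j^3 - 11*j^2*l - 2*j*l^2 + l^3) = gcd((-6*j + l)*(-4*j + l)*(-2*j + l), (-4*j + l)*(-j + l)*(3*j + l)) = 4*j - l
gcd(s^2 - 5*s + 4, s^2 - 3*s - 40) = 1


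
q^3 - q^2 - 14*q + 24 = (q - 3)*(q - 2)*(q + 4)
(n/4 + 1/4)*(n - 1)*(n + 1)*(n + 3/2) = n^4/4 + 5*n^3/8 + n^2/8 - 5*n/8 - 3/8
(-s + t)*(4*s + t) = -4*s^2 + 3*s*t + t^2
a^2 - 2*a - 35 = (a - 7)*(a + 5)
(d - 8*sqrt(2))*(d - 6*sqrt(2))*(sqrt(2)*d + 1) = sqrt(2)*d^3 - 27*d^2 + 82*sqrt(2)*d + 96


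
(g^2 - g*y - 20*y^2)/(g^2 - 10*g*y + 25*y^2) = (-g - 4*y)/(-g + 5*y)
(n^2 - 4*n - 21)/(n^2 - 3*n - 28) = (n + 3)/(n + 4)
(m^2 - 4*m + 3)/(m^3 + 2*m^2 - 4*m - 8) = (m^2 - 4*m + 3)/(m^3 + 2*m^2 - 4*m - 8)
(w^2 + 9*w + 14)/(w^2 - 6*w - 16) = (w + 7)/(w - 8)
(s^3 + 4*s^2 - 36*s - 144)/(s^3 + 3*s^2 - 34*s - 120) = (s + 6)/(s + 5)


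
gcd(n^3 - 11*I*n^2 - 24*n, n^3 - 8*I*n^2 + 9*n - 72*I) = n^2 - 11*I*n - 24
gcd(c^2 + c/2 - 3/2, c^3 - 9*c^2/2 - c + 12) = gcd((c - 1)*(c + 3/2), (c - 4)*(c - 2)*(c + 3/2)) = c + 3/2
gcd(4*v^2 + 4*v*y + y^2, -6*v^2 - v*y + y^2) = 2*v + y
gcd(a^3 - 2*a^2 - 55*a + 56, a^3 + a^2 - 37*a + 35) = a^2 + 6*a - 7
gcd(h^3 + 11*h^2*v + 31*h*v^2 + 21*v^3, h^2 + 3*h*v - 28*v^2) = h + 7*v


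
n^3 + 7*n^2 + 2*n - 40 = (n - 2)*(n + 4)*(n + 5)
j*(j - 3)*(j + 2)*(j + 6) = j^4 + 5*j^3 - 12*j^2 - 36*j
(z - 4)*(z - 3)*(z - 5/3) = z^3 - 26*z^2/3 + 71*z/3 - 20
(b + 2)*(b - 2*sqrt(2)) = b^2 - 2*sqrt(2)*b + 2*b - 4*sqrt(2)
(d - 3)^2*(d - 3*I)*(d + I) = d^4 - 6*d^3 - 2*I*d^3 + 12*d^2 + 12*I*d^2 - 18*d - 18*I*d + 27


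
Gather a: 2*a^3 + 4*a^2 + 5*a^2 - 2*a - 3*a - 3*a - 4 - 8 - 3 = 2*a^3 + 9*a^2 - 8*a - 15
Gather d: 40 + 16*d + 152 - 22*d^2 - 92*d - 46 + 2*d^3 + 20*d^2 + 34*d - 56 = 2*d^3 - 2*d^2 - 42*d + 90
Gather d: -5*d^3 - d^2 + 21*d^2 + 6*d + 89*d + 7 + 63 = -5*d^3 + 20*d^2 + 95*d + 70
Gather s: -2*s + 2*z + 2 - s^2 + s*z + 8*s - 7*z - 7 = -s^2 + s*(z + 6) - 5*z - 5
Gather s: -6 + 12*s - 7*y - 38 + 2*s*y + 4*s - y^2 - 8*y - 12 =s*(2*y + 16) - y^2 - 15*y - 56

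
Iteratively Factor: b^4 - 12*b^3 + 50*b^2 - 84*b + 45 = (b - 5)*(b^3 - 7*b^2 + 15*b - 9) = (b - 5)*(b - 3)*(b^2 - 4*b + 3) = (b - 5)*(b - 3)*(b - 1)*(b - 3)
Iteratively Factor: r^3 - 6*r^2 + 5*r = (r)*(r^2 - 6*r + 5) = r*(r - 5)*(r - 1)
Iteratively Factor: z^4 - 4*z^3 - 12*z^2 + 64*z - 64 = (z + 4)*(z^3 - 8*z^2 + 20*z - 16) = (z - 4)*(z + 4)*(z^2 - 4*z + 4) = (z - 4)*(z - 2)*(z + 4)*(z - 2)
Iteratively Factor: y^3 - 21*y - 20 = (y + 4)*(y^2 - 4*y - 5) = (y + 1)*(y + 4)*(y - 5)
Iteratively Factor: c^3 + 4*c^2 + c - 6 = (c + 2)*(c^2 + 2*c - 3) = (c + 2)*(c + 3)*(c - 1)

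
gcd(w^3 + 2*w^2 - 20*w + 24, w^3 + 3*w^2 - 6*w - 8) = w - 2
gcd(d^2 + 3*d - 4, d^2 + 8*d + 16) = d + 4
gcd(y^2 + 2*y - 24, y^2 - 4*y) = y - 4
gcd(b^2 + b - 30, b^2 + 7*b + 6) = b + 6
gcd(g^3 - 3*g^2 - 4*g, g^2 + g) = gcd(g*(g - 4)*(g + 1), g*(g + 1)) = g^2 + g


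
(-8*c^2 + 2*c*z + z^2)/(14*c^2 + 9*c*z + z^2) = (-8*c^2 + 2*c*z + z^2)/(14*c^2 + 9*c*z + z^2)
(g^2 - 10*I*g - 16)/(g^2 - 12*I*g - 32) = (g - 2*I)/(g - 4*I)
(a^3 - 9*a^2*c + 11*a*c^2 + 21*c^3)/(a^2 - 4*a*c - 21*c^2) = (a^2 - 2*a*c - 3*c^2)/(a + 3*c)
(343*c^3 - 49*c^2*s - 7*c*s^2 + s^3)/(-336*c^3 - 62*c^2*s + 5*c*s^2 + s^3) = (49*c^2 - 14*c*s + s^2)/(-48*c^2 - 2*c*s + s^2)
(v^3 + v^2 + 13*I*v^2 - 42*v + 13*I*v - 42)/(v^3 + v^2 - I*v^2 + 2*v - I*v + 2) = (v^2 + 13*I*v - 42)/(v^2 - I*v + 2)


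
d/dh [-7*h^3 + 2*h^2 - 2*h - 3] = -21*h^2 + 4*h - 2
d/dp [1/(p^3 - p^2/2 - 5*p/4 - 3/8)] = 16*(-12*p^2 + 4*p + 5)/(-8*p^3 + 4*p^2 + 10*p + 3)^2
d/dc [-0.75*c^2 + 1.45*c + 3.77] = 1.45 - 1.5*c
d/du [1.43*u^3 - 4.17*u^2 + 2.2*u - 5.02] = 4.29*u^2 - 8.34*u + 2.2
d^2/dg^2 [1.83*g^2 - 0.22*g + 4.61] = 3.66000000000000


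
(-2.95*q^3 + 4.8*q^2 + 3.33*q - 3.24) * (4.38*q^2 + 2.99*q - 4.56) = -12.921*q^5 + 12.2035*q^4 + 42.3894*q^3 - 26.1225*q^2 - 24.8724*q + 14.7744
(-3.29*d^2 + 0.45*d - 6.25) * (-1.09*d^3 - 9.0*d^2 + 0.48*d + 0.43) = 3.5861*d^5 + 29.1195*d^4 + 1.1833*d^3 + 55.0513*d^2 - 2.8065*d - 2.6875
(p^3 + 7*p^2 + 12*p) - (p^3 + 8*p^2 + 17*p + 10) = -p^2 - 5*p - 10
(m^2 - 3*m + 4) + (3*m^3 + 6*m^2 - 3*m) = 3*m^3 + 7*m^2 - 6*m + 4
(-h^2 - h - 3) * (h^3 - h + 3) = -h^5 - h^4 - 2*h^3 - 2*h^2 - 9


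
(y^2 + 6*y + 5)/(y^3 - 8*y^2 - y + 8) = (y + 5)/(y^2 - 9*y + 8)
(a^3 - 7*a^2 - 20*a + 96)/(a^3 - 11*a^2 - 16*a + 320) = (a^2 + a - 12)/(a^2 - 3*a - 40)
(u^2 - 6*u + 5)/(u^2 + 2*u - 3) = (u - 5)/(u + 3)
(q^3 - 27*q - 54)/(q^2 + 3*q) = q - 3 - 18/q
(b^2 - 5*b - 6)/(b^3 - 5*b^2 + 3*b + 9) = (b - 6)/(b^2 - 6*b + 9)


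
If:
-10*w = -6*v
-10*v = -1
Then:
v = 1/10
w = 3/50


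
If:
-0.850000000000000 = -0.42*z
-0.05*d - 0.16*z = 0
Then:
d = -6.48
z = 2.02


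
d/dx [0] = 0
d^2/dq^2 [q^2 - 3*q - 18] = 2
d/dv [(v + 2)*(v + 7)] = 2*v + 9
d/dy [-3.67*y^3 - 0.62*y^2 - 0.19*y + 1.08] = -11.01*y^2 - 1.24*y - 0.19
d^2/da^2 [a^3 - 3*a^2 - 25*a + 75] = 6*a - 6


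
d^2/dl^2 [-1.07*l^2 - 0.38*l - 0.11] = -2.14000000000000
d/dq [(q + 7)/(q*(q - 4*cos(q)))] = (-4*q^2*sin(q) - q^2 - 28*q*sin(q) - 14*q + 28*cos(q))/(q^2*(q - 4*cos(q))^2)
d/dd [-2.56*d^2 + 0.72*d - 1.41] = 0.72 - 5.12*d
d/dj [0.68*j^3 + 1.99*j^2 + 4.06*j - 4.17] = 2.04*j^2 + 3.98*j + 4.06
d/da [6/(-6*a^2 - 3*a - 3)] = 2*(4*a + 1)/(2*a^2 + a + 1)^2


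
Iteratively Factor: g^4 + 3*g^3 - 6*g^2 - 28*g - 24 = (g + 2)*(g^3 + g^2 - 8*g - 12) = (g + 2)^2*(g^2 - g - 6) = (g - 3)*(g + 2)^2*(g + 2)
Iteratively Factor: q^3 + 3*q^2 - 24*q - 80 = (q + 4)*(q^2 - q - 20) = (q - 5)*(q + 4)*(q + 4)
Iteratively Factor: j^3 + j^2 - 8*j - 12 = (j - 3)*(j^2 + 4*j + 4) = (j - 3)*(j + 2)*(j + 2)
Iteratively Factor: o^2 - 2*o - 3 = (o + 1)*(o - 3)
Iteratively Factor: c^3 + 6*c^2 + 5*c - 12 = (c + 3)*(c^2 + 3*c - 4) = (c + 3)*(c + 4)*(c - 1)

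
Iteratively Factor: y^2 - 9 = (y + 3)*(y - 3)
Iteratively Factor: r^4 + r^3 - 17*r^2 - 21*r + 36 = (r + 3)*(r^3 - 2*r^2 - 11*r + 12) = (r + 3)^2*(r^2 - 5*r + 4) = (r - 4)*(r + 3)^2*(r - 1)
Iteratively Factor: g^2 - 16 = (g - 4)*(g + 4)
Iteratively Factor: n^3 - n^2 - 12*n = (n)*(n^2 - n - 12) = n*(n + 3)*(n - 4)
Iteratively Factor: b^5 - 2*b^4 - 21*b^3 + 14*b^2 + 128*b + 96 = (b + 3)*(b^4 - 5*b^3 - 6*b^2 + 32*b + 32) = (b - 4)*(b + 3)*(b^3 - b^2 - 10*b - 8) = (b - 4)^2*(b + 3)*(b^2 + 3*b + 2) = (b - 4)^2*(b + 2)*(b + 3)*(b + 1)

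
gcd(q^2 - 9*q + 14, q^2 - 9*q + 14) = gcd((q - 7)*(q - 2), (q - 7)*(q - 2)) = q^2 - 9*q + 14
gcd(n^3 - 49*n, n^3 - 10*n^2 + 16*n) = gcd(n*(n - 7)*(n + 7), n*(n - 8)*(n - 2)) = n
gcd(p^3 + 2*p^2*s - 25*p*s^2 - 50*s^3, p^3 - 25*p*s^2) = p^2 - 25*s^2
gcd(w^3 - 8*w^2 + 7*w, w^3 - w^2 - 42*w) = w^2 - 7*w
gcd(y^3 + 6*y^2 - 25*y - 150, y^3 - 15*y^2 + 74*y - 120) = y - 5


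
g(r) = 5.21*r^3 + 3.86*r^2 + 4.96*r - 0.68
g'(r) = 15.63*r^2 + 7.72*r + 4.96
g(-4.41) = -394.33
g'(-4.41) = 274.89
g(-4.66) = -467.20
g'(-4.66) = 308.40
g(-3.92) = -274.64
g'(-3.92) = 214.87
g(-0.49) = -2.80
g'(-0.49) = 4.93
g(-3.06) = -128.99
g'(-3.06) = 127.69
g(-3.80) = -249.67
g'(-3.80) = 201.32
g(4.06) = 431.76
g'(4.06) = 293.94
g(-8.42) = -2878.88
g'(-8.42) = 1048.07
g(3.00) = 189.61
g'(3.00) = 168.79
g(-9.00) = -3530.75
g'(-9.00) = 1201.51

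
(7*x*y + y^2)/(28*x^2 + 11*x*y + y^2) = y/(4*x + y)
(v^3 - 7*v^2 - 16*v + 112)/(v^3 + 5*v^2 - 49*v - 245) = (v^2 - 16)/(v^2 + 12*v + 35)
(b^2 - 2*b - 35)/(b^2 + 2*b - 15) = (b - 7)/(b - 3)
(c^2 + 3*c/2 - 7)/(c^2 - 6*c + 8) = (c + 7/2)/(c - 4)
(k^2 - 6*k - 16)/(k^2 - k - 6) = (k - 8)/(k - 3)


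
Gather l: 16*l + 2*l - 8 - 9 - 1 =18*l - 18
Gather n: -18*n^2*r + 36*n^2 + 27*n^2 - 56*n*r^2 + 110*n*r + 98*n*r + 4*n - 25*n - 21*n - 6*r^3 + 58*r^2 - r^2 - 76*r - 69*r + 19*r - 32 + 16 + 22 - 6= n^2*(63 - 18*r) + n*(-56*r^2 + 208*r - 42) - 6*r^3 + 57*r^2 - 126*r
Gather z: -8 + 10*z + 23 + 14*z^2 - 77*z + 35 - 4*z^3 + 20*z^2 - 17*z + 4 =-4*z^3 + 34*z^2 - 84*z + 54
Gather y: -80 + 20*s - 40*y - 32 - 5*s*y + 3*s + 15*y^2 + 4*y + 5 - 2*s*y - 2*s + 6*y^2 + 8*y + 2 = 21*s + 21*y^2 + y*(-7*s - 28) - 105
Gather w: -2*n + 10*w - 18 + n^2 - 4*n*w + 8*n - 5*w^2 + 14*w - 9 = n^2 + 6*n - 5*w^2 + w*(24 - 4*n) - 27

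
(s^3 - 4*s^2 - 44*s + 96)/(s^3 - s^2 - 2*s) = (s^2 - 2*s - 48)/(s*(s + 1))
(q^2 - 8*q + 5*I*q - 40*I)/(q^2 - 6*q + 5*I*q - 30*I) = (q - 8)/(q - 6)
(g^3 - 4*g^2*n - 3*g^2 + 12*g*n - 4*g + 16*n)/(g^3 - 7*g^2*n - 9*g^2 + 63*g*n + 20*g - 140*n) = (g^2 - 4*g*n + g - 4*n)/(g^2 - 7*g*n - 5*g + 35*n)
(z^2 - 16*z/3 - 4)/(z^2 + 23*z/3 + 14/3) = (z - 6)/(z + 7)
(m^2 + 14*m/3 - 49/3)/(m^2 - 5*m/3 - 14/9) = 3*(m + 7)/(3*m + 2)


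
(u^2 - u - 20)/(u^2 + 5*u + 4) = (u - 5)/(u + 1)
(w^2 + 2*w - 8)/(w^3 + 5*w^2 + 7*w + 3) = (w^2 + 2*w - 8)/(w^3 + 5*w^2 + 7*w + 3)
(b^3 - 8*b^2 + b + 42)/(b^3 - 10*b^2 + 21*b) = (b + 2)/b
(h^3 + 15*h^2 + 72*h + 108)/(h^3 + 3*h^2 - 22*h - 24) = (h^2 + 9*h + 18)/(h^2 - 3*h - 4)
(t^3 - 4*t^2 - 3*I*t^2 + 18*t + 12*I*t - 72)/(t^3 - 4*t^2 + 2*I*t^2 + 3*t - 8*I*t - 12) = (t - 6*I)/(t - I)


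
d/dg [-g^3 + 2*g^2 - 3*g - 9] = -3*g^2 + 4*g - 3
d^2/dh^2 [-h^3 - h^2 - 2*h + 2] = -6*h - 2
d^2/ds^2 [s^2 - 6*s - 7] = 2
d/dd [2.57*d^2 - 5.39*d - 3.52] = 5.14*d - 5.39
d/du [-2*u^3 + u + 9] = 1 - 6*u^2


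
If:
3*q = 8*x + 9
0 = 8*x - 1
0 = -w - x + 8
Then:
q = 10/3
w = 63/8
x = 1/8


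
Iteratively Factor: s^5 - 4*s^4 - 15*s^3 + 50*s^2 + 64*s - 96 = (s + 2)*(s^4 - 6*s^3 - 3*s^2 + 56*s - 48) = (s + 2)*(s + 3)*(s^3 - 9*s^2 + 24*s - 16) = (s - 4)*(s + 2)*(s + 3)*(s^2 - 5*s + 4) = (s - 4)^2*(s + 2)*(s + 3)*(s - 1)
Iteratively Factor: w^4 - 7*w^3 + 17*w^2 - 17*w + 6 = (w - 1)*(w^3 - 6*w^2 + 11*w - 6) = (w - 2)*(w - 1)*(w^2 - 4*w + 3) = (w - 3)*(w - 2)*(w - 1)*(w - 1)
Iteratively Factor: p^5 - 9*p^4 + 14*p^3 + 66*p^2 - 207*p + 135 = (p - 1)*(p^4 - 8*p^3 + 6*p^2 + 72*p - 135) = (p - 1)*(p + 3)*(p^3 - 11*p^2 + 39*p - 45) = (p - 5)*(p - 1)*(p + 3)*(p^2 - 6*p + 9) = (p - 5)*(p - 3)*(p - 1)*(p + 3)*(p - 3)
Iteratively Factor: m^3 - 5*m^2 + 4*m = (m - 4)*(m^2 - m) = m*(m - 4)*(m - 1)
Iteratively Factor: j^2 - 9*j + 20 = (j - 5)*(j - 4)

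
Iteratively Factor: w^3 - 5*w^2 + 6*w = (w - 3)*(w^2 - 2*w) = (w - 3)*(w - 2)*(w)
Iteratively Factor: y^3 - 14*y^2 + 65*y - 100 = (y - 4)*(y^2 - 10*y + 25) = (y - 5)*(y - 4)*(y - 5)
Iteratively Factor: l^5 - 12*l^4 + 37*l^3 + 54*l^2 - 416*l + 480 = (l - 2)*(l^4 - 10*l^3 + 17*l^2 + 88*l - 240) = (l - 2)*(l + 3)*(l^3 - 13*l^2 + 56*l - 80) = (l - 5)*(l - 2)*(l + 3)*(l^2 - 8*l + 16) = (l - 5)*(l - 4)*(l - 2)*(l + 3)*(l - 4)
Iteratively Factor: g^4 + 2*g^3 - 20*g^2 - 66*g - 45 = (g - 5)*(g^3 + 7*g^2 + 15*g + 9) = (g - 5)*(g + 3)*(g^2 + 4*g + 3) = (g - 5)*(g + 3)^2*(g + 1)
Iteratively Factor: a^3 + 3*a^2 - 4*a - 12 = (a + 3)*(a^2 - 4) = (a + 2)*(a + 3)*(a - 2)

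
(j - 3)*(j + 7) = j^2 + 4*j - 21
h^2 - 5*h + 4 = (h - 4)*(h - 1)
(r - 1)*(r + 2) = r^2 + r - 2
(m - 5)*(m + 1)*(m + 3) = m^3 - m^2 - 17*m - 15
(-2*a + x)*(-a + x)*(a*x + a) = 2*a^3*x + 2*a^3 - 3*a^2*x^2 - 3*a^2*x + a*x^3 + a*x^2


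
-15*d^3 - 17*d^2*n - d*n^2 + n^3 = (-5*d + n)*(d + n)*(3*d + n)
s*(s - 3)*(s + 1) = s^3 - 2*s^2 - 3*s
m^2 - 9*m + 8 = (m - 8)*(m - 1)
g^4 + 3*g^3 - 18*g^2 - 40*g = g*(g - 4)*(g + 2)*(g + 5)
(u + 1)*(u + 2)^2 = u^3 + 5*u^2 + 8*u + 4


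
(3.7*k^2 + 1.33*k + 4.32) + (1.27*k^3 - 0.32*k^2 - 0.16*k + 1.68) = 1.27*k^3 + 3.38*k^2 + 1.17*k + 6.0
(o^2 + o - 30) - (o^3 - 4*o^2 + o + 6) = -o^3 + 5*o^2 - 36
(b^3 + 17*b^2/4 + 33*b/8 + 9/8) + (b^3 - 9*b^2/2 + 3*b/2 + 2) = 2*b^3 - b^2/4 + 45*b/8 + 25/8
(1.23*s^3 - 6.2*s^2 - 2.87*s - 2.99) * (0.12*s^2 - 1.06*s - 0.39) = 0.1476*s^5 - 2.0478*s^4 + 5.7479*s^3 + 5.1014*s^2 + 4.2887*s + 1.1661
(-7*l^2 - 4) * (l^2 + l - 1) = -7*l^4 - 7*l^3 + 3*l^2 - 4*l + 4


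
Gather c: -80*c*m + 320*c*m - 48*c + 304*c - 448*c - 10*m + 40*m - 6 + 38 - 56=c*(240*m - 192) + 30*m - 24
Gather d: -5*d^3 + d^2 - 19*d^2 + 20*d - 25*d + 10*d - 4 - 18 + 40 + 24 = -5*d^3 - 18*d^2 + 5*d + 42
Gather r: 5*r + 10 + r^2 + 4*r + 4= r^2 + 9*r + 14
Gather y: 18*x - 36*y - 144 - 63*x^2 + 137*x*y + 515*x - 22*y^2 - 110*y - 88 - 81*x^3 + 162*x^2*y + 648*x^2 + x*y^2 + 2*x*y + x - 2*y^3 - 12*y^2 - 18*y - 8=-81*x^3 + 585*x^2 + 534*x - 2*y^3 + y^2*(x - 34) + y*(162*x^2 + 139*x - 164) - 240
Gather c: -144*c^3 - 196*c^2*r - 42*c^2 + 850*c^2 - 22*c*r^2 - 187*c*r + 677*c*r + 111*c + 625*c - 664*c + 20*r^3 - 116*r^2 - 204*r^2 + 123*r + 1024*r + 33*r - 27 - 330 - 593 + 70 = -144*c^3 + c^2*(808 - 196*r) + c*(-22*r^2 + 490*r + 72) + 20*r^3 - 320*r^2 + 1180*r - 880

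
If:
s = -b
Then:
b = -s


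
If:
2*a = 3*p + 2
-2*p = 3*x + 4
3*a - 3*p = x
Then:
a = -2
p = -2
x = 0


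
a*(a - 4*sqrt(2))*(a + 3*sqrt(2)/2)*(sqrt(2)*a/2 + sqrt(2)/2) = sqrt(2)*a^4/2 - 5*a^3/2 + sqrt(2)*a^3/2 - 6*sqrt(2)*a^2 - 5*a^2/2 - 6*sqrt(2)*a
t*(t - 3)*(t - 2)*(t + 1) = t^4 - 4*t^3 + t^2 + 6*t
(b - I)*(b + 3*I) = b^2 + 2*I*b + 3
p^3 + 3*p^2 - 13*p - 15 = (p - 3)*(p + 1)*(p + 5)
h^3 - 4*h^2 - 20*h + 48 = (h - 6)*(h - 2)*(h + 4)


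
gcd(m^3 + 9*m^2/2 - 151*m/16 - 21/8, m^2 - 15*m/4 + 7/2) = m - 7/4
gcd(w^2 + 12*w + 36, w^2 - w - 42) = w + 6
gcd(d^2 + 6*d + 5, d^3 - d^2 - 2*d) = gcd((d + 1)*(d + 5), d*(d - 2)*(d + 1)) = d + 1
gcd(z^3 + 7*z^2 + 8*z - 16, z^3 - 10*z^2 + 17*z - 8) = z - 1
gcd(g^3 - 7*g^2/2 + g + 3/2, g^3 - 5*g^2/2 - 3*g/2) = g^2 - 5*g/2 - 3/2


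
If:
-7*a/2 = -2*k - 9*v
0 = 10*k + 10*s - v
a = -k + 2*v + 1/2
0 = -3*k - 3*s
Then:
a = 2/11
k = 7/22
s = -7/22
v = 0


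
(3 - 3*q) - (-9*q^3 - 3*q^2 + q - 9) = 9*q^3 + 3*q^2 - 4*q + 12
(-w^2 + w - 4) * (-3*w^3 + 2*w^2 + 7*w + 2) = 3*w^5 - 5*w^4 + 7*w^3 - 3*w^2 - 26*w - 8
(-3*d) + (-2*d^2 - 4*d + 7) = -2*d^2 - 7*d + 7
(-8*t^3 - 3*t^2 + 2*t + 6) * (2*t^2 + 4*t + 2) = -16*t^5 - 38*t^4 - 24*t^3 + 14*t^2 + 28*t + 12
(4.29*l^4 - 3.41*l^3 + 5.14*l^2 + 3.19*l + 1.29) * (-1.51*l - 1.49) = -6.4779*l^5 - 1.243*l^4 - 2.6805*l^3 - 12.4755*l^2 - 6.701*l - 1.9221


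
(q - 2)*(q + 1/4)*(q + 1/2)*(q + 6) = q^4 + 19*q^3/4 - 71*q^2/8 - 17*q/2 - 3/2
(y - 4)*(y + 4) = y^2 - 16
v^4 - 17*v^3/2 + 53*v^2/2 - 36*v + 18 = (v - 3)*(v - 2)^2*(v - 3/2)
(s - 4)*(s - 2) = s^2 - 6*s + 8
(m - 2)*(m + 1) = m^2 - m - 2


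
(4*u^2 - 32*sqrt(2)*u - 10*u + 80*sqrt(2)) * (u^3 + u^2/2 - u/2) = 4*u^5 - 32*sqrt(2)*u^4 - 8*u^4 - 7*u^3 + 64*sqrt(2)*u^3 + 5*u^2 + 56*sqrt(2)*u^2 - 40*sqrt(2)*u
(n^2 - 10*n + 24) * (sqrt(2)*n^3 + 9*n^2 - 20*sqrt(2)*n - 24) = sqrt(2)*n^5 - 10*sqrt(2)*n^4 + 9*n^4 - 90*n^3 + 4*sqrt(2)*n^3 + 192*n^2 + 200*sqrt(2)*n^2 - 480*sqrt(2)*n + 240*n - 576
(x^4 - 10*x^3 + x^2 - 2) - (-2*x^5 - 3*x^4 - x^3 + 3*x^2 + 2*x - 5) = 2*x^5 + 4*x^4 - 9*x^3 - 2*x^2 - 2*x + 3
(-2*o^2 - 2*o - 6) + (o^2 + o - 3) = -o^2 - o - 9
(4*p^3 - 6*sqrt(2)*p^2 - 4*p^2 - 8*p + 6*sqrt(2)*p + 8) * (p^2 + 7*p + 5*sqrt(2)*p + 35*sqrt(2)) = 4*p^5 + 14*sqrt(2)*p^4 + 24*p^4 - 96*p^3 + 84*sqrt(2)*p^3 - 408*p^2 - 138*sqrt(2)*p^2 - 240*sqrt(2)*p + 476*p + 280*sqrt(2)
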